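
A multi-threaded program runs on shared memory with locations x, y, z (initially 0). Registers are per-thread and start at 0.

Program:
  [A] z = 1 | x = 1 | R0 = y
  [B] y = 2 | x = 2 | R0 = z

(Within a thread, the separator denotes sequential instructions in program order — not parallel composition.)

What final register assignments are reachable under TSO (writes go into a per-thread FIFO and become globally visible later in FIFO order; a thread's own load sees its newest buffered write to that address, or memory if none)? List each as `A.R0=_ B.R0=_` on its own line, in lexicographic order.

outcome vector order: (A.R0,B.R0)
|TSO outcomes| = 4

A.R0=0 B.R0=0
A.R0=0 B.R0=1
A.R0=2 B.R0=0
A.R0=2 B.R0=1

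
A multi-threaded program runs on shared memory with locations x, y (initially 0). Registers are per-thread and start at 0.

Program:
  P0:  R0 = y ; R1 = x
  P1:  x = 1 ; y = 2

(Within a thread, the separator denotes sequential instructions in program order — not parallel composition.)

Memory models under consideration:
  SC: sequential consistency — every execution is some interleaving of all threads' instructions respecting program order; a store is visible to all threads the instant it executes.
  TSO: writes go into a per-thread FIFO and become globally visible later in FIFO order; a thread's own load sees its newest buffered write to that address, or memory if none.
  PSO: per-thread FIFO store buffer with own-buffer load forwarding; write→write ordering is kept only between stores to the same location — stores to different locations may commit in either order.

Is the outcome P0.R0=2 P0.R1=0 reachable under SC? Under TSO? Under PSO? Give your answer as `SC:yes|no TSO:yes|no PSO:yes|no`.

SC:no TSO:no PSO:yes

outcome vector order: (P0.R0,P0.R1)
SC: 3 outcomes — {00 01 21}
TSO: 3 outcomes — {00 01 21}
PSO: 4 outcomes — {00 01 20 21}
target 20 ∈ {PSO}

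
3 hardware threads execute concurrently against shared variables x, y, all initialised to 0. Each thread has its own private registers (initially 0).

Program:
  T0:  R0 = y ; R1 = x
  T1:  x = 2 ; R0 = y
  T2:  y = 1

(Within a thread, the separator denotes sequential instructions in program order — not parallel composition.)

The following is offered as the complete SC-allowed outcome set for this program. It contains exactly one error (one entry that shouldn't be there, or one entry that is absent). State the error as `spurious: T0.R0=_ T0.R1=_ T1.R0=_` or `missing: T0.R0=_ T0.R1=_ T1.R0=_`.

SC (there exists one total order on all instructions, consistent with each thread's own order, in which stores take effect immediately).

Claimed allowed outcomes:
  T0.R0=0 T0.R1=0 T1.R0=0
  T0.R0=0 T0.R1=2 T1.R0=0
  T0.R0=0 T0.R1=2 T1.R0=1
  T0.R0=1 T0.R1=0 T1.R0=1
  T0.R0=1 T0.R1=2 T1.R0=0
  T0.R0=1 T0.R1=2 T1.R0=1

missing: T0.R0=0 T0.R1=0 T1.R0=1

outcome vector order: (T0.R0,T0.R1,T1.R0)
SC (7): 000, 001, 020, 021, 101, 120, 121
SC∖claimed = {001}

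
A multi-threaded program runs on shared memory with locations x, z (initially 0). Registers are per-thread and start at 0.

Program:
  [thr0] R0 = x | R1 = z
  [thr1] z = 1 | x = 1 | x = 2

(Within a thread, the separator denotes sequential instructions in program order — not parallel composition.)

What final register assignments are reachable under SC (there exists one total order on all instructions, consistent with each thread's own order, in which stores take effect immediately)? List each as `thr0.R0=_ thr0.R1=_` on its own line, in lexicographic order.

outcome vector order: (thr0.R0,thr0.R1)
|SC outcomes| = 4

thr0.R0=0 thr0.R1=0
thr0.R0=0 thr0.R1=1
thr0.R0=1 thr0.R1=1
thr0.R0=2 thr0.R1=1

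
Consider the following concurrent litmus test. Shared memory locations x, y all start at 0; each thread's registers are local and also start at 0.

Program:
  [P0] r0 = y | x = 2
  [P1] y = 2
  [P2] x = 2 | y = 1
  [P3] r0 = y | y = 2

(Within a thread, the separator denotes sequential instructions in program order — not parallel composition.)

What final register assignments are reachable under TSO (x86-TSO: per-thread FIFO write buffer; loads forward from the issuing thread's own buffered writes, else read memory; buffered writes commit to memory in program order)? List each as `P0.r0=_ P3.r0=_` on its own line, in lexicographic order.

outcome vector order: (P0.r0,P3.r0)
|TSO outcomes| = 9

P0.r0=0 P3.r0=0
P0.r0=0 P3.r0=1
P0.r0=0 P3.r0=2
P0.r0=1 P3.r0=0
P0.r0=1 P3.r0=1
P0.r0=1 P3.r0=2
P0.r0=2 P3.r0=0
P0.r0=2 P3.r0=1
P0.r0=2 P3.r0=2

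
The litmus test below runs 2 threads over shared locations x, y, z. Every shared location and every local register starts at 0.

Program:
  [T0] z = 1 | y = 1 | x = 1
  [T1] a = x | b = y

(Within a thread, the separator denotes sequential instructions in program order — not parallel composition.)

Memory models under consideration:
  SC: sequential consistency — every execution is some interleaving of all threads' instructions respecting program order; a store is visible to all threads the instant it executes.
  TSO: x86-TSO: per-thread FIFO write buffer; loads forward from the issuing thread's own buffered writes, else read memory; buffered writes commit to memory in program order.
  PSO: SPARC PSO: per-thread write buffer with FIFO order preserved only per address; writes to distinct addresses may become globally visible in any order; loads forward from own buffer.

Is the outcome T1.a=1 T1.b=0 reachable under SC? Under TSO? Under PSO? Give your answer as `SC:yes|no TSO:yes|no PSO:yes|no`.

SC:no TSO:no PSO:yes

outcome vector order: (T1.a,T1.b)
SC: 3 outcomes — {(0,0) (0,1) (1,1)}
TSO: 3 outcomes — {(0,0) (0,1) (1,1)}
PSO: 4 outcomes — {(0,0) (0,1) (1,0) (1,1)}
target (1,0) ∈ {PSO}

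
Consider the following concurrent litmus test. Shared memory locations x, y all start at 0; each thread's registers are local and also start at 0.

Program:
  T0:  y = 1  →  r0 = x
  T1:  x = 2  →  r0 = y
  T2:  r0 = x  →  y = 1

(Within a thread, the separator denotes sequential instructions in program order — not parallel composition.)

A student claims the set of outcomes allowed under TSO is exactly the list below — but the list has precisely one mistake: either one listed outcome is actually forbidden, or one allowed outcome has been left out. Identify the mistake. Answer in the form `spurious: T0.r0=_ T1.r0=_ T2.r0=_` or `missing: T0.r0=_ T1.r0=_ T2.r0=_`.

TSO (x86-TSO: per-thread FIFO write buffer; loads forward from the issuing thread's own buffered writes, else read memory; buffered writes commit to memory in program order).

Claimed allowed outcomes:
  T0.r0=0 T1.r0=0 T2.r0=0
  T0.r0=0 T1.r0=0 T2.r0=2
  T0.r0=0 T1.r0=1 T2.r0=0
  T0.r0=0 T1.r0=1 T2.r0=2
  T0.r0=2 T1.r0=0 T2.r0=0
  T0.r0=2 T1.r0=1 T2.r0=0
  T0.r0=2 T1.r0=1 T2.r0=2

missing: T0.r0=2 T1.r0=0 T2.r0=2

outcome vector order: (T0.r0,T1.r0,T2.r0)
TSO: 8 outcomes — {(0,0,0) (0,0,2) (0,1,0) (0,1,2) (2,0,0) (2,0,2) (2,1,0) (2,1,2)}
TSO∖claimed = {(2,0,2)}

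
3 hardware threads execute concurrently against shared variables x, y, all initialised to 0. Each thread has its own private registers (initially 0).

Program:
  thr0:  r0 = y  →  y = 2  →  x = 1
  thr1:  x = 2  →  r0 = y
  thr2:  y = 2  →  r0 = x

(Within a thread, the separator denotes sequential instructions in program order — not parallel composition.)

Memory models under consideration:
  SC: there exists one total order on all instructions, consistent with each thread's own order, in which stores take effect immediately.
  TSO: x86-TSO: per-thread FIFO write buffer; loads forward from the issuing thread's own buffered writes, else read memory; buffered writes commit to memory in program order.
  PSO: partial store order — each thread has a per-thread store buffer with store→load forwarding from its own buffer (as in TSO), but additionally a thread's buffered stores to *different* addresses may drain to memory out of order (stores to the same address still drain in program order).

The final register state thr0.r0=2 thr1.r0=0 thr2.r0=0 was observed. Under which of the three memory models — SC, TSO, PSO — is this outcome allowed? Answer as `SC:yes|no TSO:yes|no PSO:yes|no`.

SC:no TSO:yes PSO:yes

outcome vector order: (thr0.r0,thr1.r0,thr2.r0)
under SC → (0,0,1), (0,0,2), (0,2,0), (0,2,1), (0,2,2), (2,0,1), (2,0,2), (2,2,0), (2,2,1), (2,2,2)
under TSO → (0,0,0), (0,0,1), (0,0,2), (0,2,0), (0,2,1), (0,2,2), (2,0,0), (2,0,1), (2,0,2), (2,2,0), (2,2,1), (2,2,2)
under PSO → (0,0,0), (0,0,1), (0,0,2), (0,2,0), (0,2,1), (0,2,2), (2,0,0), (2,0,1), (2,0,2), (2,2,0), (2,2,1), (2,2,2)
target (2,0,0) ∈ {TSO,PSO}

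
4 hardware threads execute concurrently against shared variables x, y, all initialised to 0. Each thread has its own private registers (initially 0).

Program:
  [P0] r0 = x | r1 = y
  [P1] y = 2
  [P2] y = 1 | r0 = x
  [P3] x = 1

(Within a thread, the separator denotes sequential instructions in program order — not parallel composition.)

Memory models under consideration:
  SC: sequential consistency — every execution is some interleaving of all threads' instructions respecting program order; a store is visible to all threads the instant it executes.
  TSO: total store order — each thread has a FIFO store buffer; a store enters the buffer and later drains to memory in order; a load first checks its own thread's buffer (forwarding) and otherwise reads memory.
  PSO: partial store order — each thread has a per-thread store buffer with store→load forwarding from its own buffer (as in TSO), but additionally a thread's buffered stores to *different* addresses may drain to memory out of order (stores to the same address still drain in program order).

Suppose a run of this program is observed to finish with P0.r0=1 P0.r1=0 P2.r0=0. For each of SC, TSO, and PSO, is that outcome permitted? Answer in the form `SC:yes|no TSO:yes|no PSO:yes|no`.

SC:no TSO:yes PSO:yes

outcome vector order: (P0.r0,P0.r1,P2.r0)
SC (11): 0/0/0, 0/0/1, 0/1/0, 0/1/1, 0/2/0, 0/2/1, 1/0/1, 1/1/0, 1/1/1, 1/2/0, 1/2/1
TSO (12): 0/0/0, 0/0/1, 0/1/0, 0/1/1, 0/2/0, 0/2/1, 1/0/0, 1/0/1, 1/1/0, 1/1/1, 1/2/0, 1/2/1
PSO (12): 0/0/0, 0/0/1, 0/1/0, 0/1/1, 0/2/0, 0/2/1, 1/0/0, 1/0/1, 1/1/0, 1/1/1, 1/2/0, 1/2/1
target 1/0/0 ∈ {TSO,PSO}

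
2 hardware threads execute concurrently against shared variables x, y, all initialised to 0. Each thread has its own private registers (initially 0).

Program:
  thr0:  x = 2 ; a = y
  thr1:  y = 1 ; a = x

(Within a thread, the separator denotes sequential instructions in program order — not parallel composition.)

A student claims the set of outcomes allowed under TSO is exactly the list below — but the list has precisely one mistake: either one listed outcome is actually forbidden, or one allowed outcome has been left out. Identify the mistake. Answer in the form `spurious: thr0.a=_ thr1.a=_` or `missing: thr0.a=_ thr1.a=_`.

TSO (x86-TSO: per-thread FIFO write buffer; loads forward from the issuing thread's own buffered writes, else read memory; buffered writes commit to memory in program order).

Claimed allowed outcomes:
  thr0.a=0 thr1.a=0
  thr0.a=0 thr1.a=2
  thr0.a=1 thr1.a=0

missing: thr0.a=1 thr1.a=2

outcome vector order: (thr0.a,thr1.a)
[TSO] allowed = {<0 0>, <0 2>, <1 0>, <1 2>}
TSO∖claimed = {<1 2>}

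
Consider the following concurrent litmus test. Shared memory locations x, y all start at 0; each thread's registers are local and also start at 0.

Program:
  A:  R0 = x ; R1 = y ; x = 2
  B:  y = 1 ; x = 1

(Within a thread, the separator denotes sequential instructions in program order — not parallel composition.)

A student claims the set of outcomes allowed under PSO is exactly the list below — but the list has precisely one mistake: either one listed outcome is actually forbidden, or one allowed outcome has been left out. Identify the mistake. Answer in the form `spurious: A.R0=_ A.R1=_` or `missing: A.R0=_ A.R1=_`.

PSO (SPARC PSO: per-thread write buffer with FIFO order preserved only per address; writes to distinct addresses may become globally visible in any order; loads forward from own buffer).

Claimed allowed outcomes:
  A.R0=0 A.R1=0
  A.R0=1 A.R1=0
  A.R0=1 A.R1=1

outcome vector order: (A.R0,A.R1)
[PSO] allowed = {00 01 10 11}
PSO∖claimed = {01}

missing: A.R0=0 A.R1=1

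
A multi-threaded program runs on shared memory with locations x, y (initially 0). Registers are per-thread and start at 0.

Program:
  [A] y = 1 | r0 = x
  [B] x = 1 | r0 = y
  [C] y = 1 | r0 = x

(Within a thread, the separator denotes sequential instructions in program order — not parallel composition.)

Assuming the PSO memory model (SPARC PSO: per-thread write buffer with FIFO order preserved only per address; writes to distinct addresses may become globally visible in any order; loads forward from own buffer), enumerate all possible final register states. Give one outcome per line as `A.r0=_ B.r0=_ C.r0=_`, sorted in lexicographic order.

A.r0=0 B.r0=0 C.r0=0
A.r0=0 B.r0=0 C.r0=1
A.r0=0 B.r0=1 C.r0=0
A.r0=0 B.r0=1 C.r0=1
A.r0=1 B.r0=0 C.r0=0
A.r0=1 B.r0=0 C.r0=1
A.r0=1 B.r0=1 C.r0=0
A.r0=1 B.r0=1 C.r0=1

outcome vector order: (A.r0,B.r0,C.r0)
|PSO outcomes| = 8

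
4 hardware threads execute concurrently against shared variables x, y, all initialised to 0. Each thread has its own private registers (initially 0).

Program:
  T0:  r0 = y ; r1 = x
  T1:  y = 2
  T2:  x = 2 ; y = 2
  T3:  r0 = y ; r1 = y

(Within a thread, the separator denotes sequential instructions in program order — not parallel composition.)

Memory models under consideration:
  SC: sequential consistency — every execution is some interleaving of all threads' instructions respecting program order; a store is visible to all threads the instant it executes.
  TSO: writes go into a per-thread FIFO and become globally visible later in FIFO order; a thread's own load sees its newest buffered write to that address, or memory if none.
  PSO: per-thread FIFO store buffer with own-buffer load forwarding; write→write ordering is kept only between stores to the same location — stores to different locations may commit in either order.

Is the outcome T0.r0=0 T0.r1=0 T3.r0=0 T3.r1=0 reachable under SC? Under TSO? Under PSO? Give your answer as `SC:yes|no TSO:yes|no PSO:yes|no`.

SC:yes TSO:yes PSO:yes

outcome vector order: (T0.r0,T0.r1,T3.r0,T3.r1)
SC: 12 outcomes — {<0 0 0 0> <0 0 0 2> <0 0 2 2> <0 2 0 0> <0 2 0 2> <0 2 2 2> <2 0 0 0> <2 0 0 2> <2 0 2 2> <2 2 0 0> <2 2 0 2> <2 2 2 2>}
TSO: 12 outcomes — {<0 0 0 0> <0 0 0 2> <0 0 2 2> <0 2 0 0> <0 2 0 2> <0 2 2 2> <2 0 0 0> <2 0 0 2> <2 0 2 2> <2 2 0 0> <2 2 0 2> <2 2 2 2>}
PSO: 12 outcomes — {<0 0 0 0> <0 0 0 2> <0 0 2 2> <0 2 0 0> <0 2 0 2> <0 2 2 2> <2 0 0 0> <2 0 0 2> <2 0 2 2> <2 2 0 0> <2 2 0 2> <2 2 2 2>}
target <0 0 0 0> ∈ {SC,TSO,PSO}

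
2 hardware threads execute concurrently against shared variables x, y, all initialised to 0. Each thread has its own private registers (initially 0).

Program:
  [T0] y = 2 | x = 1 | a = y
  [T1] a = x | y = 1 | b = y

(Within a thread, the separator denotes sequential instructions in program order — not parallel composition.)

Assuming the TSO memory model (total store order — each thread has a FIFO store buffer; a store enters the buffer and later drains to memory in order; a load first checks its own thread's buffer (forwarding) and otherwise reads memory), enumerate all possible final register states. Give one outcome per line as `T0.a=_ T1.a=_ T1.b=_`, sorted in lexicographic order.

T0.a=1 T1.a=0 T1.b=1
T0.a=1 T1.a=1 T1.b=1
T0.a=2 T1.a=0 T1.b=1
T0.a=2 T1.a=0 T1.b=2
T0.a=2 T1.a=1 T1.b=1

outcome vector order: (T0.a,T1.a,T1.b)
|TSO outcomes| = 5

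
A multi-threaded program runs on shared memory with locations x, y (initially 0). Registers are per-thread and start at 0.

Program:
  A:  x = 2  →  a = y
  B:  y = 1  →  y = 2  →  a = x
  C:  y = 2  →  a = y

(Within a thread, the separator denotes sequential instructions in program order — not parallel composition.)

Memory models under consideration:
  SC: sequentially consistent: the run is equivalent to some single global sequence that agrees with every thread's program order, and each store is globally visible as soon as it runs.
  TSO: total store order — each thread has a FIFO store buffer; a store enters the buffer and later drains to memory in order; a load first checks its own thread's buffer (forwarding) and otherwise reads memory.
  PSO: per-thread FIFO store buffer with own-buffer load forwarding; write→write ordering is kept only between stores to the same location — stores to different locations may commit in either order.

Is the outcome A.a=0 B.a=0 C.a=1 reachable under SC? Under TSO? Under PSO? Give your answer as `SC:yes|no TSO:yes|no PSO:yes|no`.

outcome vector order: (A.a,B.a,C.a)
SC (8): 021; 022; 121; 122; 201; 202; 221; 222
TSO (12): 001; 002; 021; 022; 101; 102; 121; 122; 201; 202; 221; 222
PSO (12): 001; 002; 021; 022; 101; 102; 121; 122; 201; 202; 221; 222
target 001 ∈ {TSO,PSO}

SC:no TSO:yes PSO:yes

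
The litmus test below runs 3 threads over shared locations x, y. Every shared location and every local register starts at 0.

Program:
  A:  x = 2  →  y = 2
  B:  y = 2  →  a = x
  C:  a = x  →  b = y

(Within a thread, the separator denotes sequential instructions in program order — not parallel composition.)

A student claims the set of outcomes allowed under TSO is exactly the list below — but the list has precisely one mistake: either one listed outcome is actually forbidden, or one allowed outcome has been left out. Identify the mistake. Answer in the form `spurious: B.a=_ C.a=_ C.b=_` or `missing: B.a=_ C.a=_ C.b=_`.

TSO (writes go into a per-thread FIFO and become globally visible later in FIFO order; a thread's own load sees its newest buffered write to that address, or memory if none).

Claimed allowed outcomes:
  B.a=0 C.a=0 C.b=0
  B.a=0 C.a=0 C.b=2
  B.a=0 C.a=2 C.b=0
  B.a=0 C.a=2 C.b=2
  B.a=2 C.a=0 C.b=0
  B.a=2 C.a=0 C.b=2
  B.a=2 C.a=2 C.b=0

outcome vector order: (B.a,C.a,C.b)
TSO: 8 outcomes — {0/0/0 0/0/2 0/2/0 0/2/2 2/0/0 2/0/2 2/2/0 2/2/2}
TSO∖claimed = {2/2/2}

missing: B.a=2 C.a=2 C.b=2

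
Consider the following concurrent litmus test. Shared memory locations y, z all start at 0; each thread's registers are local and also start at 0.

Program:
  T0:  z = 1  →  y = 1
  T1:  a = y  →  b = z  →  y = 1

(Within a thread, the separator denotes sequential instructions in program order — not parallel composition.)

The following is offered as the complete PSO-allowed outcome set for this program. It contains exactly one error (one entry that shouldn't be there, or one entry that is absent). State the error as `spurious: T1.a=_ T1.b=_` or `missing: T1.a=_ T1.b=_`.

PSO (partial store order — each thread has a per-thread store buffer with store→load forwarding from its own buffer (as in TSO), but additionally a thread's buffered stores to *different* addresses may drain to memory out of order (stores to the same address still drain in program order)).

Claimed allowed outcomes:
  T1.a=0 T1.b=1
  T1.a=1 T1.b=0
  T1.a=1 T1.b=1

outcome vector order: (T1.a,T1.b)
PSO: 4 outcomes — {<0 0> <0 1> <1 0> <1 1>}
PSO∖claimed = {<0 0>}

missing: T1.a=0 T1.b=0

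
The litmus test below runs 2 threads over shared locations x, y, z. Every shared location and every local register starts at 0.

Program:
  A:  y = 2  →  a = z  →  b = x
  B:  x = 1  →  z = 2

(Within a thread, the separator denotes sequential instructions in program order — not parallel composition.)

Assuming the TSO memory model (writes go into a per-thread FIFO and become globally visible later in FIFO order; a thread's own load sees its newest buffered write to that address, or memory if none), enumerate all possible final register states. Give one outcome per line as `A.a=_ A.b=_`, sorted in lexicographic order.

outcome vector order: (A.a,A.b)
|TSO outcomes| = 3

A.a=0 A.b=0
A.a=0 A.b=1
A.a=2 A.b=1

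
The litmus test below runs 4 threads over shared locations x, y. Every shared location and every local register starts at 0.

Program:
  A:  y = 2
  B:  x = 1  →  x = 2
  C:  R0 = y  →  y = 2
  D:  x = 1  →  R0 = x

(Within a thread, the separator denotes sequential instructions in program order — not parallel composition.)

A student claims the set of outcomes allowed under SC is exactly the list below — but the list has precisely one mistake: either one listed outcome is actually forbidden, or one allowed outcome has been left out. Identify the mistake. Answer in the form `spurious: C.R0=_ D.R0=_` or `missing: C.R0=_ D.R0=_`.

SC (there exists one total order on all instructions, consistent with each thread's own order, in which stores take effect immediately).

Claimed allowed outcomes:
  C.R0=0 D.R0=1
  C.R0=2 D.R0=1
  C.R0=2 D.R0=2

outcome vector order: (C.R0,D.R0)
SC (4): 0/1, 0/2, 2/1, 2/2
SC∖claimed = {0/2}

missing: C.R0=0 D.R0=2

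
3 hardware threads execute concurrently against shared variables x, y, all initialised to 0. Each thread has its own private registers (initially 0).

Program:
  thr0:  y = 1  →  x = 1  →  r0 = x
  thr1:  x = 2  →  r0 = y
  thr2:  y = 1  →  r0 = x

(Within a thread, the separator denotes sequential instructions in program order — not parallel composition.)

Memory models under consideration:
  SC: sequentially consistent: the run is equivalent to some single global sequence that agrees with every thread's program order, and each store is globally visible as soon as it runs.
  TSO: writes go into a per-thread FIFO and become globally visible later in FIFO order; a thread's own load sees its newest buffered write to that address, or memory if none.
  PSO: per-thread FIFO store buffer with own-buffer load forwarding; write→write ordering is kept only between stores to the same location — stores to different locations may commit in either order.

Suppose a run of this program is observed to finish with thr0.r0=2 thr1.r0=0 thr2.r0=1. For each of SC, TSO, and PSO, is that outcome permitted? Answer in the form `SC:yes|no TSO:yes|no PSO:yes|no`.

SC:no TSO:yes PSO:yes

outcome vector order: (thr0.r0,thr1.r0,thr2.r0)
[SC] allowed = {<1 0 1>, <1 0 2>, <1 1 0>, <1 1 1>, <1 1 2>, <2 1 0>, <2 1 1>, <2 1 2>}
[TSO] allowed = {<1 0 0>, <1 0 1>, <1 0 2>, <1 1 0>, <1 1 1>, <1 1 2>, <2 0 0>, <2 0 1>, <2 0 2>, <2 1 0>, <2 1 1>, <2 1 2>}
[PSO] allowed = {<1 0 0>, <1 0 1>, <1 0 2>, <1 1 0>, <1 1 1>, <1 1 2>, <2 0 0>, <2 0 1>, <2 0 2>, <2 1 0>, <2 1 1>, <2 1 2>}
target <2 0 1> ∈ {TSO,PSO}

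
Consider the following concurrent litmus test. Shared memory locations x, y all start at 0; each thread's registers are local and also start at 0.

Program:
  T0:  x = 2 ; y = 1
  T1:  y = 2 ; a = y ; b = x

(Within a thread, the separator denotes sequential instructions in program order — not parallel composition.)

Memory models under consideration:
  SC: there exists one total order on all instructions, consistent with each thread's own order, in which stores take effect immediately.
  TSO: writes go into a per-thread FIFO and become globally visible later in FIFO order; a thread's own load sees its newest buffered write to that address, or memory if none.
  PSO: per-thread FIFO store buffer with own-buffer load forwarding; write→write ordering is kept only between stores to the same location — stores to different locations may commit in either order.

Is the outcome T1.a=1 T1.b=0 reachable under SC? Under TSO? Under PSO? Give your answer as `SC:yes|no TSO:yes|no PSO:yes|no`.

outcome vector order: (T1.a,T1.b)
SC (3): 12, 20, 22
TSO (3): 12, 20, 22
PSO (4): 10, 12, 20, 22
target 10 ∈ {PSO}

SC:no TSO:no PSO:yes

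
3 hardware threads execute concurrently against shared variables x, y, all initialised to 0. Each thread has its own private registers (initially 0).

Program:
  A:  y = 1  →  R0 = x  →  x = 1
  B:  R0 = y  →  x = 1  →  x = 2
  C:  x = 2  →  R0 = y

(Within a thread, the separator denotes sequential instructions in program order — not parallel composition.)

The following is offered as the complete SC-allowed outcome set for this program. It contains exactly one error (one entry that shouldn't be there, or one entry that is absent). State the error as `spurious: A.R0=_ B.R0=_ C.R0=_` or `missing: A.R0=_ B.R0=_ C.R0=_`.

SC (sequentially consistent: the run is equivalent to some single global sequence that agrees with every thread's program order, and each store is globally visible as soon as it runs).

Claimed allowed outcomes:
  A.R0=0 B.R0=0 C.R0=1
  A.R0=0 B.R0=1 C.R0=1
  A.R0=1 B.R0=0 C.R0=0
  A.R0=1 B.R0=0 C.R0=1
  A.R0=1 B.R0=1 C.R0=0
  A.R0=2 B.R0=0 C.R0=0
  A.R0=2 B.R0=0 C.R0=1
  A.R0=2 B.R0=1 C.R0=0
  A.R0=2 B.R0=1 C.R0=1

outcome vector order: (A.R0,B.R0,C.R0)
[SC] allowed = {<0 0 1> <0 1 1> <1 0 0> <1 0 1> <1 1 0> <1 1 1> <2 0 0> <2 0 1> <2 1 0> <2 1 1>}
SC∖claimed = {<1 1 1>}

missing: A.R0=1 B.R0=1 C.R0=1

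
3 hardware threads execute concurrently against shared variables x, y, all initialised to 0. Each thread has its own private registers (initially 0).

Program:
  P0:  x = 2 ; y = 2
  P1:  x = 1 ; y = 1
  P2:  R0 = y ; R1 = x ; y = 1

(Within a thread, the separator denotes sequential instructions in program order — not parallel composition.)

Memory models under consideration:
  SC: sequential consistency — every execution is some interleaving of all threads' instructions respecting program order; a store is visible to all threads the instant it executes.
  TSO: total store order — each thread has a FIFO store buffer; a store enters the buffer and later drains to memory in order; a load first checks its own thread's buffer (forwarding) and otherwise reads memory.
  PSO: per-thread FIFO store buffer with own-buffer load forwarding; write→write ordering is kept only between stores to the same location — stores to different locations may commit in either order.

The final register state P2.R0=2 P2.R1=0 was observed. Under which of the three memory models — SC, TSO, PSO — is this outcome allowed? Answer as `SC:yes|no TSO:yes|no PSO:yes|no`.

SC:no TSO:no PSO:yes

outcome vector order: (P2.R0,P2.R1)
under SC → 00; 01; 02; 11; 12; 21; 22
under TSO → 00; 01; 02; 11; 12; 21; 22
under PSO → 00; 01; 02; 10; 11; 12; 20; 21; 22
target 20 ∈ {PSO}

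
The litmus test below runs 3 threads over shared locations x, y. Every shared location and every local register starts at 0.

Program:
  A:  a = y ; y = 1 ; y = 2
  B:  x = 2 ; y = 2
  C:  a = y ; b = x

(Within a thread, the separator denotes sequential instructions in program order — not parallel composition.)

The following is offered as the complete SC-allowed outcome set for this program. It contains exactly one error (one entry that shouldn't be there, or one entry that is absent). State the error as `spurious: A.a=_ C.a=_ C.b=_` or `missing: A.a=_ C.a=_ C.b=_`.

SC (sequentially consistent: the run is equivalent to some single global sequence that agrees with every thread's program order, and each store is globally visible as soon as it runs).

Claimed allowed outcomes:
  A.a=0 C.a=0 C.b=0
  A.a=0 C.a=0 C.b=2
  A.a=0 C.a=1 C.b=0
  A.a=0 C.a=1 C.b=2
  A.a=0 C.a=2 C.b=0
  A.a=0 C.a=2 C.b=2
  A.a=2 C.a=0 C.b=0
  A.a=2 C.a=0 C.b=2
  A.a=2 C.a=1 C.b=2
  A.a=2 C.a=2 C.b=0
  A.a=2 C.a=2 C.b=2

outcome vector order: (A.a,C.a,C.b)
under SC → 000, 002, 010, 012, 020, 022, 200, 202, 212, 222
claimed∖SC = {220}

spurious: A.a=2 C.a=2 C.b=0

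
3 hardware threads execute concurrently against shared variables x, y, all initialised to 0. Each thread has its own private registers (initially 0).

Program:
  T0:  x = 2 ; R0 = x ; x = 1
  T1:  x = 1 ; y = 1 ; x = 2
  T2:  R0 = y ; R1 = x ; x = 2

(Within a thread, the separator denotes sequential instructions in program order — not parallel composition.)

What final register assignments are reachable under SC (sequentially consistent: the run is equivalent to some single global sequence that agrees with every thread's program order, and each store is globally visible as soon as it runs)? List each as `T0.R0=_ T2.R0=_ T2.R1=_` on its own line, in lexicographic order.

outcome vector order: (T0.R0,T2.R0,T2.R1)
|SC outcomes| = 10

T0.R0=1 T2.R0=0 T2.R1=0
T0.R0=1 T2.R0=0 T2.R1=1
T0.R0=1 T2.R0=0 T2.R1=2
T0.R0=1 T2.R0=1 T2.R1=1
T0.R0=1 T2.R0=1 T2.R1=2
T0.R0=2 T2.R0=0 T2.R1=0
T0.R0=2 T2.R0=0 T2.R1=1
T0.R0=2 T2.R0=0 T2.R1=2
T0.R0=2 T2.R0=1 T2.R1=1
T0.R0=2 T2.R0=1 T2.R1=2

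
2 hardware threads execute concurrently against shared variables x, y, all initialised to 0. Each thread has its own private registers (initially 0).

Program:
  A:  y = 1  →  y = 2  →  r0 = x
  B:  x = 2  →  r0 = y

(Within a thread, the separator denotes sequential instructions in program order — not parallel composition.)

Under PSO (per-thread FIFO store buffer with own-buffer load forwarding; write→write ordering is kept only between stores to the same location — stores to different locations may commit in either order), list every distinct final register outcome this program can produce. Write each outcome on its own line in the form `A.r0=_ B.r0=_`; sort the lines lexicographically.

A.r0=0 B.r0=0
A.r0=0 B.r0=1
A.r0=0 B.r0=2
A.r0=2 B.r0=0
A.r0=2 B.r0=1
A.r0=2 B.r0=2

outcome vector order: (A.r0,B.r0)
|PSO outcomes| = 6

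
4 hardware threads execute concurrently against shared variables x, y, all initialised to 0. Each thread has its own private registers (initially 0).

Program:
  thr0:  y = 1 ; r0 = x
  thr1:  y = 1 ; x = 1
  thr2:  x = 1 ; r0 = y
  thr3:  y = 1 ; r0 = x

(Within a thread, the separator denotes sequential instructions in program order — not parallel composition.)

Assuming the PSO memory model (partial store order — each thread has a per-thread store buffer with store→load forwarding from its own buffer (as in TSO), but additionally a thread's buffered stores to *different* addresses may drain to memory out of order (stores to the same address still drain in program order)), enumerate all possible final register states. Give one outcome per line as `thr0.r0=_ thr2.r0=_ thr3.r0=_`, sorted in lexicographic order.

thr0.r0=0 thr2.r0=0 thr3.r0=0
thr0.r0=0 thr2.r0=0 thr3.r0=1
thr0.r0=0 thr2.r0=1 thr3.r0=0
thr0.r0=0 thr2.r0=1 thr3.r0=1
thr0.r0=1 thr2.r0=0 thr3.r0=0
thr0.r0=1 thr2.r0=0 thr3.r0=1
thr0.r0=1 thr2.r0=1 thr3.r0=0
thr0.r0=1 thr2.r0=1 thr3.r0=1

outcome vector order: (thr0.r0,thr2.r0,thr3.r0)
|PSO outcomes| = 8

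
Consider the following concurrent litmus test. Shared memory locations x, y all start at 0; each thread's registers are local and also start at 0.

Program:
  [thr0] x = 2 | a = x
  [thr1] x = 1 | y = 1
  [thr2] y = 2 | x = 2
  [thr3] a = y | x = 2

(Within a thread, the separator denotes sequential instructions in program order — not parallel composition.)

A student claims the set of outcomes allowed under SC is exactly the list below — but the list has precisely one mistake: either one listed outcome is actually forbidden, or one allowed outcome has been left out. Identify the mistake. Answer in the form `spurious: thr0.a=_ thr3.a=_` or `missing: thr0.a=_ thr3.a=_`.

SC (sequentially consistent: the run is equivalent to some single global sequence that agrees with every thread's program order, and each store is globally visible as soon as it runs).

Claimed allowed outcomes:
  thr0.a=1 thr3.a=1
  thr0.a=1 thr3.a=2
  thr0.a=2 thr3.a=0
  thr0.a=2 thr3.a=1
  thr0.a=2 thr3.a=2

missing: thr0.a=1 thr3.a=0

outcome vector order: (thr0.a,thr3.a)
SC: 6 outcomes — {<1 0>; <1 1>; <1 2>; <2 0>; <2 1>; <2 2>}
SC∖claimed = {<1 0>}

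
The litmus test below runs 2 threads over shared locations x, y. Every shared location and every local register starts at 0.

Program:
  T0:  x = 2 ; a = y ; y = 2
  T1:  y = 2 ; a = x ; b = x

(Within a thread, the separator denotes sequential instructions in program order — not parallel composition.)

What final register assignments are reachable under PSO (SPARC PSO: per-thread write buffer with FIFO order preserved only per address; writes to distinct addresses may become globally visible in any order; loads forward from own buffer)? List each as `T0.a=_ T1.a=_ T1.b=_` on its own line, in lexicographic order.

T0.a=0 T1.a=0 T1.b=0
T0.a=0 T1.a=0 T1.b=2
T0.a=0 T1.a=2 T1.b=2
T0.a=2 T1.a=0 T1.b=0
T0.a=2 T1.a=0 T1.b=2
T0.a=2 T1.a=2 T1.b=2

outcome vector order: (T0.a,T1.a,T1.b)
|PSO outcomes| = 6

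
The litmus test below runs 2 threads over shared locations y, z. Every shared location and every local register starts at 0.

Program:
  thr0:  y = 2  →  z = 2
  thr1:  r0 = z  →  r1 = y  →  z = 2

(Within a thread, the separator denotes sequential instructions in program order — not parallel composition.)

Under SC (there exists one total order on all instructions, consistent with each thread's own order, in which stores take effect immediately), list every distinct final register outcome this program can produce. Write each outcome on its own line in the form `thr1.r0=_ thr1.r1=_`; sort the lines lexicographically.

thr1.r0=0 thr1.r1=0
thr1.r0=0 thr1.r1=2
thr1.r0=2 thr1.r1=2

outcome vector order: (thr1.r0,thr1.r1)
|SC outcomes| = 3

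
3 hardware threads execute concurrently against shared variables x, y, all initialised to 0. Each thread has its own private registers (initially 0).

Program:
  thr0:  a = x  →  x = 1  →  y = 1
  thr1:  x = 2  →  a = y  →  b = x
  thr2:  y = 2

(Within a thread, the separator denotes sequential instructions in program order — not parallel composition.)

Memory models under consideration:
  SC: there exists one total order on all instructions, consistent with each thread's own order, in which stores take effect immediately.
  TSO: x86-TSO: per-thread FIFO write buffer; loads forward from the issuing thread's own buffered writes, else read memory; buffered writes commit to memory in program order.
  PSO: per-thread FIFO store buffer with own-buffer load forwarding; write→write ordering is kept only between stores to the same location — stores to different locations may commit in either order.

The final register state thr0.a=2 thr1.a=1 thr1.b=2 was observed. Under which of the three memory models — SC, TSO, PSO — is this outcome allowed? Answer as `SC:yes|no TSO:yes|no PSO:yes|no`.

outcome vector order: (thr0.a,thr1.a,thr1.b)
under SC → 0/0/1, 0/0/2, 0/1/1, 0/1/2, 0/2/1, 0/2/2, 2/0/1, 2/0/2, 2/1/1, 2/2/1, 2/2/2
under TSO → 0/0/1, 0/0/2, 0/1/1, 0/1/2, 0/2/1, 0/2/2, 2/0/1, 2/0/2, 2/1/1, 2/2/1, 2/2/2
under PSO → 0/0/1, 0/0/2, 0/1/1, 0/1/2, 0/2/1, 0/2/2, 2/0/1, 2/0/2, 2/1/1, 2/1/2, 2/2/1, 2/2/2
target 2/1/2 ∈ {PSO}

SC:no TSO:no PSO:yes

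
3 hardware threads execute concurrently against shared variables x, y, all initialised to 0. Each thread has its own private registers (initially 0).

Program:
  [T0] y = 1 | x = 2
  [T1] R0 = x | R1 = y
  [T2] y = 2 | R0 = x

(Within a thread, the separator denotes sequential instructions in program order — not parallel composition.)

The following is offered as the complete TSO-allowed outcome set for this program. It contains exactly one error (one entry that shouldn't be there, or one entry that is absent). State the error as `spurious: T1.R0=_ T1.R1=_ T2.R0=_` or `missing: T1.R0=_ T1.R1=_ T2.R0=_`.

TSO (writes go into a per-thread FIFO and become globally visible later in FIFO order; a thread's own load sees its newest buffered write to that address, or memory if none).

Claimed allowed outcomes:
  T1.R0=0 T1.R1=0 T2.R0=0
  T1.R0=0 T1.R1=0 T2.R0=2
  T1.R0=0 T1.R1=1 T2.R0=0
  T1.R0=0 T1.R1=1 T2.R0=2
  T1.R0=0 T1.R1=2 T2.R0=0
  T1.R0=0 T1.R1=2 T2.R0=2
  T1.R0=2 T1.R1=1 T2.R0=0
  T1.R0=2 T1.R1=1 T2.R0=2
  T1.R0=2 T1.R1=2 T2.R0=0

outcome vector order: (T1.R0,T1.R1,T2.R0)
under TSO → 0/0/0, 0/0/2, 0/1/0, 0/1/2, 0/2/0, 0/2/2, 2/1/0, 2/1/2, 2/2/0, 2/2/2
TSO∖claimed = {2/2/2}

missing: T1.R0=2 T1.R1=2 T2.R0=2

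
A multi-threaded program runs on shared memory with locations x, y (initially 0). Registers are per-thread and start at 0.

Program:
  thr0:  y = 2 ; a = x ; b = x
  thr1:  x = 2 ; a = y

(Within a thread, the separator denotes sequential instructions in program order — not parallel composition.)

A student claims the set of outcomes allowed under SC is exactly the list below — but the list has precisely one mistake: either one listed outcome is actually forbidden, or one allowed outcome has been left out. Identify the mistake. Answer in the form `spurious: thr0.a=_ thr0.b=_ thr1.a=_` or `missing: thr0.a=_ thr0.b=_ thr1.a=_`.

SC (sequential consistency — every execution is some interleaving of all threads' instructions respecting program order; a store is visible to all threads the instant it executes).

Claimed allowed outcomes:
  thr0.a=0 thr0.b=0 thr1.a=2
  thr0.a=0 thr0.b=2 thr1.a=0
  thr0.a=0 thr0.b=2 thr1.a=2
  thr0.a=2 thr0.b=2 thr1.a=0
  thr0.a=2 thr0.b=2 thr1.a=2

spurious: thr0.a=0 thr0.b=2 thr1.a=0

outcome vector order: (thr0.a,thr0.b,thr1.a)
SC: 4 outcomes — {0/0/2 0/2/2 2/2/0 2/2/2}
claimed∖SC = {0/2/0}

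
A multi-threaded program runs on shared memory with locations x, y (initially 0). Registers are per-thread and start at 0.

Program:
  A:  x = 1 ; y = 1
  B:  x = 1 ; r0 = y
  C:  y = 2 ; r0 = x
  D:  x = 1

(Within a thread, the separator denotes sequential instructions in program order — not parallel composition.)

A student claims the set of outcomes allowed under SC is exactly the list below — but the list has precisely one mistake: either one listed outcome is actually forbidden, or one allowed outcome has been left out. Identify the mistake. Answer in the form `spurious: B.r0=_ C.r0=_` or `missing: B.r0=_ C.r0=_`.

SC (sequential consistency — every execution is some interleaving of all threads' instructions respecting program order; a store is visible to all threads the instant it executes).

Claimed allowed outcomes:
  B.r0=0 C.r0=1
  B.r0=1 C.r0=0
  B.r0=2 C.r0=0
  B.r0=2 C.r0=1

missing: B.r0=1 C.r0=1

outcome vector order: (B.r0,C.r0)
SC (5): <0 1>; <1 0>; <1 1>; <2 0>; <2 1>
SC∖claimed = {<1 1>}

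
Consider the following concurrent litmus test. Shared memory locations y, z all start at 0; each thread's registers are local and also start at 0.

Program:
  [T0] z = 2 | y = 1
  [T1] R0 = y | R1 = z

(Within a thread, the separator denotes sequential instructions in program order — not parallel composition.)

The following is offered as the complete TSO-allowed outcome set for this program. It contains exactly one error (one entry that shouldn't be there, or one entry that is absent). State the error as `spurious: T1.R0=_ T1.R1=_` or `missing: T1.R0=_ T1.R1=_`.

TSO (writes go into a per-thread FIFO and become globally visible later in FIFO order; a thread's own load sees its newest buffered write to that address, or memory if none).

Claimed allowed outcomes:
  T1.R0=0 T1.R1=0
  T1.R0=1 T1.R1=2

outcome vector order: (T1.R0,T1.R1)
under TSO → (0,0) (0,2) (1,2)
TSO∖claimed = {(0,2)}

missing: T1.R0=0 T1.R1=2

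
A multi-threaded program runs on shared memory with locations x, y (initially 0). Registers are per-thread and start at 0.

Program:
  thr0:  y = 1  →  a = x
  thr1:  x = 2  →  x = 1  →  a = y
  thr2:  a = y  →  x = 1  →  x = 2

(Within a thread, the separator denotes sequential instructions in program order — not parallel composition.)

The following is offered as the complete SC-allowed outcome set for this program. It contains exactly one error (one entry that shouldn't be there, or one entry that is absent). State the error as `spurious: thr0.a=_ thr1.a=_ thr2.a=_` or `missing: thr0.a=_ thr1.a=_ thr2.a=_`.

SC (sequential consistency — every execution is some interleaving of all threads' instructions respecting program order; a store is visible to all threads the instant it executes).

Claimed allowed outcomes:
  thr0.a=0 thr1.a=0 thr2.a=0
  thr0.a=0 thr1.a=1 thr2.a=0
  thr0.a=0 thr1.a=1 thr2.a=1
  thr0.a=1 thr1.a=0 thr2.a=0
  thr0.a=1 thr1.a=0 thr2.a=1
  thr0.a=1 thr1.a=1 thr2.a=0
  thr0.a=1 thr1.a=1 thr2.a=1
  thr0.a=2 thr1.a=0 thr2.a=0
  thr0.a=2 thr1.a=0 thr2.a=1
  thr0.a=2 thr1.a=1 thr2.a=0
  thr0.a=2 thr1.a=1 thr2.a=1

spurious: thr0.a=0 thr1.a=0 thr2.a=0

outcome vector order: (thr0.a,thr1.a,thr2.a)
SC: 10 outcomes — {010 011 100 101 110 111 200 201 210 211}
claimed∖SC = {000}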